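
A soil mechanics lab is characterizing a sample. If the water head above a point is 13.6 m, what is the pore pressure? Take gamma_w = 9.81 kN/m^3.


Using u = gamma_w * h_w
u = 9.81 * 13.6
u = 133.42 kPa


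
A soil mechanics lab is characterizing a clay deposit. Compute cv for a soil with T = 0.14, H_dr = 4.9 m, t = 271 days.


Result: 0.0124 m^2/day

Derivation:
Using cv = T * H_dr^2 / t
H_dr^2 = 4.9^2 = 24.01
cv = 0.14 * 24.01 / 271
cv = 0.0124 m^2/day


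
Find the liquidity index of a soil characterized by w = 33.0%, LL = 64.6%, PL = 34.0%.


Result: -0.033

Derivation:
First compute the plasticity index:
PI = LL - PL = 64.6 - 34.0 = 30.6
Then compute the liquidity index:
LI = (w - PL) / PI
LI = (33.0 - 34.0) / 30.6
LI = -0.033


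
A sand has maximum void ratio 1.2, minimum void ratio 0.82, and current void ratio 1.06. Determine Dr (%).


Using Dr = (e_max - e) / (e_max - e_min) * 100
e_max - e = 1.2 - 1.06 = 0.14
e_max - e_min = 1.2 - 0.82 = 0.38
Dr = 0.14 / 0.38 * 100
Dr = 36.84 %


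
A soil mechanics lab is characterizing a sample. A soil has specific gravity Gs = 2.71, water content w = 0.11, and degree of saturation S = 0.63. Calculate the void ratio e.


Result: 0.4732

Derivation:
Using the relation e = Gs * w / S
e = 2.71 * 0.11 / 0.63
e = 0.4732


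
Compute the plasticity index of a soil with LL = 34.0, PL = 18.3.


Using PI = LL - PL
PI = 34.0 - 18.3
PI = 15.7


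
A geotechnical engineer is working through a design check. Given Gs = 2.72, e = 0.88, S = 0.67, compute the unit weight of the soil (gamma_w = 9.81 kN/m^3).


Using gamma = gamma_w * (Gs + S*e) / (1 + e)
Numerator: Gs + S*e = 2.72 + 0.67*0.88 = 3.3096
Denominator: 1 + e = 1 + 0.88 = 1.88
gamma = 9.81 * 3.3096 / 1.88
gamma = 17.27 kN/m^3


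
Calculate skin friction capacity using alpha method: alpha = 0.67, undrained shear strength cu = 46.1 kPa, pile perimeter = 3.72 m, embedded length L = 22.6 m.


Using Qs = alpha * cu * perimeter * L
Qs = 0.67 * 46.1 * 3.72 * 22.6
Qs = 2596.73 kN


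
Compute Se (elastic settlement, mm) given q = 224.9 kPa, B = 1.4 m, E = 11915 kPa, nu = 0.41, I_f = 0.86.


Result: 18.906 mm

Derivation:
Using Se = q * B * (1 - nu^2) * I_f / E
1 - nu^2 = 1 - 0.41^2 = 0.8319
Se = 224.9 * 1.4 * 0.8319 * 0.86 / 11915
Se = 0.018906 m
Convert to mm: Se = 0.018906 * 1000 = 18.906 mm


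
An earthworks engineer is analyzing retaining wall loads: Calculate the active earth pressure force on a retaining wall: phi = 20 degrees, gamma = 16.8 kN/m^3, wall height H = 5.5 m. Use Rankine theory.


Compute active earth pressure coefficient:
Ka = tan^2(45 - phi/2) = tan^2(35.0) = 0.490291
Compute active force:
Pa = 0.5 * Ka * gamma * H^2
Pa = 0.5 * 0.490291 * 16.8 * 5.5^2
Pa = 124.58 kN/m


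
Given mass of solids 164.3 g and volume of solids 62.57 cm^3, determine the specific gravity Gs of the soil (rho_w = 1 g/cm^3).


Result: 2.626

Derivation:
Using Gs = m_s / (V_s * rho_w)
Since rho_w = 1 g/cm^3:
Gs = 164.3 / 62.57
Gs = 2.626


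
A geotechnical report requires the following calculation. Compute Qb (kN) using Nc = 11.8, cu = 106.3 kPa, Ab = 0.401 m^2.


Using Qb = Nc * cu * Ab
Qb = 11.8 * 106.3 * 0.401
Qb = 502.99 kN


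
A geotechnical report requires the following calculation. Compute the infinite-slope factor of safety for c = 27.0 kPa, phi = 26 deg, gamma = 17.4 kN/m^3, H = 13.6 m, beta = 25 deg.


Using Fs = c / (gamma*H*sin(beta)*cos(beta)) + tan(phi)/tan(beta)
Cohesion contribution = 27.0 / (17.4*13.6*sin(25)*cos(25))
Cohesion contribution = 0.297887
Friction contribution = tan(26)/tan(25) = 1.04595
Fs = 0.297887 + 1.04595
Fs = 1.344


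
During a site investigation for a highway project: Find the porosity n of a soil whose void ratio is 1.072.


Result: 0.5174

Derivation:
Using the relation n = e / (1 + e)
n = 1.072 / (1 + 1.072)
n = 1.072 / 2.072
n = 0.5174


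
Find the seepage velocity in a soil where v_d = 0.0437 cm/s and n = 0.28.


Result: 0.15607 cm/s

Derivation:
Using v_s = v_d / n
v_s = 0.0437 / 0.28
v_s = 0.15607 cm/s


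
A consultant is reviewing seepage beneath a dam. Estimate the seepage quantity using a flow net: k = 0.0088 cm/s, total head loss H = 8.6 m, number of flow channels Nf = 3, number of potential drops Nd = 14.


Convert k to m/s for unit consistency with H:
k = 0.0088 cm/s = 0.0088 / 100 m/s = 8.8e-05 m/s
Using q = k * H * Nf / Nd
Nf / Nd = 3 / 14 = 0.2143
q = 8.8e-05 * 8.6 * 0.2143
q = 0.0001622 m^3/s per m


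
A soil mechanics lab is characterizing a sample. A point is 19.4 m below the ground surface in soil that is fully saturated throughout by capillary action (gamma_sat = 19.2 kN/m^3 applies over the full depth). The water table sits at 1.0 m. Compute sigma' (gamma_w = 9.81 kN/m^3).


Total stress = gamma_sat * depth
sigma = 19.2 * 19.4 = 372.48 kPa
Pore water pressure u = gamma_w * (depth - d_wt)
u = 9.81 * (19.4 - 1.0) = 180.504 kPa
Effective stress = sigma - u
sigma' = 372.48 - 180.504 = 191.98 kPa


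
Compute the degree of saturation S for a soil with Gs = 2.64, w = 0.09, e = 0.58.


Using S = Gs * w / e
S = 2.64 * 0.09 / 0.58
S = 0.4097


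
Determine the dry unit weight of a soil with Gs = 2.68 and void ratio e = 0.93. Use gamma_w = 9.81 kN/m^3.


Result: 13.622 kN/m^3

Derivation:
Using gamma_d = Gs * gamma_w / (1 + e)
gamma_d = 2.68 * 9.81 / (1 + 0.93)
gamma_d = 2.68 * 9.81 / 1.93
gamma_d = 13.622 kN/m^3


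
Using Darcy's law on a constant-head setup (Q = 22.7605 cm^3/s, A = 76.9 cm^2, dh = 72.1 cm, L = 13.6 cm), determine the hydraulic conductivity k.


Compute hydraulic gradient:
i = dh / L = 72.1 / 13.6 = 5.30147
Then apply Darcy's law:
k = Q / (A * i)
k = 22.7605 / (76.9 * 5.30147)
k = 22.7605 / 407.683
k = 0.055829 cm/s


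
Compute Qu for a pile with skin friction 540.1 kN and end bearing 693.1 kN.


Using Qu = Qf + Qb
Qu = 540.1 + 693.1
Qu = 1233.2 kN


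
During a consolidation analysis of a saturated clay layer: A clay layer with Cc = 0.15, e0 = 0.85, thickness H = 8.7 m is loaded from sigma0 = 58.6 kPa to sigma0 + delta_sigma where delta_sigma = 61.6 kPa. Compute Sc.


Using Sc = Cc * H / (1 + e0) * log10((sigma0 + delta_sigma) / sigma0)
Stress ratio = (58.6 + 61.6) / 58.6 = 2.05119
log10(2.05119) = 0.312007
Cc * H / (1 + e0) = 0.15 * 8.7 / (1 + 0.85) = 0.705405
Sc = 0.705405 * 0.312007
Sc = 0.2201 m


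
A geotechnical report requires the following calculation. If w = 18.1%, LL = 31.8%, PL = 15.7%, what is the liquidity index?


Result: 0.149

Derivation:
First compute the plasticity index:
PI = LL - PL = 31.8 - 15.7 = 16.1
Then compute the liquidity index:
LI = (w - PL) / PI
LI = (18.1 - 15.7) / 16.1
LI = 0.149


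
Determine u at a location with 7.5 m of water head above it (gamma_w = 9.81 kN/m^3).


Result: 73.58 kPa

Derivation:
Using u = gamma_w * h_w
u = 9.81 * 7.5
u = 73.58 kPa


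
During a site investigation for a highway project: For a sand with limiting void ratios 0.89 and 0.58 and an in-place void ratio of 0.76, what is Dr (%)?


Using Dr = (e_max - e) / (e_max - e_min) * 100
e_max - e = 0.89 - 0.76 = 0.13
e_max - e_min = 0.89 - 0.58 = 0.31
Dr = 0.13 / 0.31 * 100
Dr = 41.94 %


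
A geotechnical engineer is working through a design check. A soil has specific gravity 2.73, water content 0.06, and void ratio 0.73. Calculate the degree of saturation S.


Using S = Gs * w / e
S = 2.73 * 0.06 / 0.73
S = 0.2244


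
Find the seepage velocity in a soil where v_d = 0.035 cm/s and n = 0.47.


Result: 0.07447 cm/s

Derivation:
Using v_s = v_d / n
v_s = 0.035 / 0.47
v_s = 0.07447 cm/s


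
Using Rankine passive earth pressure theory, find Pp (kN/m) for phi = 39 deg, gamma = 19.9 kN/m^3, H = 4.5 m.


Compute passive earth pressure coefficient:
Kp = tan^2(45 + phi/2) = tan^2(64.5) = 4.395495
Compute passive force:
Pp = 0.5 * Kp * gamma * H^2
Pp = 0.5 * 4.395495 * 19.9 * 4.5^2
Pp = 885.64 kN/m


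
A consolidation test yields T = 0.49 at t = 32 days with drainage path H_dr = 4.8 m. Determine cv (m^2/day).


Using cv = T * H_dr^2 / t
H_dr^2 = 4.8^2 = 23.04
cv = 0.49 * 23.04 / 32
cv = 0.3528 m^2/day


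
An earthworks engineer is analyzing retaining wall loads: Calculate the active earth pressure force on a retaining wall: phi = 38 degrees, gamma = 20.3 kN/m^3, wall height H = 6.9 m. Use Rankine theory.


Compute active earth pressure coefficient:
Ka = tan^2(45 - phi/2) = tan^2(26.0) = 0.237883
Compute active force:
Pa = 0.5 * Ka * gamma * H^2
Pa = 0.5 * 0.237883 * 20.3 * 6.9^2
Pa = 114.95 kN/m


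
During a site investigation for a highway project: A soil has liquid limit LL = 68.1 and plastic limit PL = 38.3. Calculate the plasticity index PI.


Using PI = LL - PL
PI = 68.1 - 38.3
PI = 29.8


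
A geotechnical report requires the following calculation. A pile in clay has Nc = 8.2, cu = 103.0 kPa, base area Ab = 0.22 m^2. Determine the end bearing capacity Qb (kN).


Using Qb = Nc * cu * Ab
Qb = 8.2 * 103.0 * 0.22
Qb = 185.81 kN


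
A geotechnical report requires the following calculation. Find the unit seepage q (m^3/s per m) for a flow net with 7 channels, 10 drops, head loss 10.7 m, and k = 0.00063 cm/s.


Convert k to m/s for unit consistency with H:
k = 0.00063 cm/s = 0.00063 / 100 m/s = 6.3e-06 m/s
Using q = k * H * Nf / Nd
Nf / Nd = 7 / 10 = 0.7
q = 6.3e-06 * 10.7 * 0.7
q = 4.719e-05 m^3/s per m


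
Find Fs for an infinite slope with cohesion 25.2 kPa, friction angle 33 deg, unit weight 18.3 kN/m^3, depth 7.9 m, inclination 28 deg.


Using Fs = c / (gamma*H*sin(beta)*cos(beta)) + tan(phi)/tan(beta)
Cohesion contribution = 25.2 / (18.3*7.9*sin(28)*cos(28))
Cohesion contribution = 0.420512
Friction contribution = tan(33)/tan(28) = 1.22136
Fs = 0.420512 + 1.22136
Fs = 1.642


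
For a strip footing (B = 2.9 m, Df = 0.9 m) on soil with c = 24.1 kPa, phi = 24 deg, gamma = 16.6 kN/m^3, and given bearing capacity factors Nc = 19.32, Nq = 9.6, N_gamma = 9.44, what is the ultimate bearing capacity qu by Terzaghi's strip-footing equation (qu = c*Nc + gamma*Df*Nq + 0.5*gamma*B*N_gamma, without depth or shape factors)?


Compute qu = c*Nc + gamma*Df*Nq + 0.5*gamma*B*N_gamma
Term 1: 24.1 * 19.32 = 465.612
Term 2: 16.6 * 0.9 * 9.6 = 143.424
Term 3: 0.5 * 16.6 * 2.9 * 9.44 = 227.2208
qu = 465.612 + 143.424 + 227.2208
qu = 836.26 kPa


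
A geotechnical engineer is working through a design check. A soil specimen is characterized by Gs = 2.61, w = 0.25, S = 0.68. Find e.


Using the relation e = Gs * w / S
e = 2.61 * 0.25 / 0.68
e = 0.9596


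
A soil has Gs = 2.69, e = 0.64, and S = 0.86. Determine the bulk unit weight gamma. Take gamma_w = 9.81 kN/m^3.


Result: 19.383 kN/m^3

Derivation:
Using gamma = gamma_w * (Gs + S*e) / (1 + e)
Numerator: Gs + S*e = 2.69 + 0.86*0.64 = 3.2404
Denominator: 1 + e = 1 + 0.64 = 1.64
gamma = 9.81 * 3.2404 / 1.64
gamma = 19.383 kN/m^3


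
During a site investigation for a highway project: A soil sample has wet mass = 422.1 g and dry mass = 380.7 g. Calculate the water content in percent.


Result: 10.87 %

Derivation:
Using w = (m_wet - m_dry) / m_dry * 100
m_wet - m_dry = 422.1 - 380.7 = 41.4 g
w = 41.4 / 380.7 * 100
w = 10.87 %


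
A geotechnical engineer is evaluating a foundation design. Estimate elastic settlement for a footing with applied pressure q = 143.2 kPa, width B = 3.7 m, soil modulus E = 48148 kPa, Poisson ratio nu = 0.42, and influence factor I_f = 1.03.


Result: 9.335 mm

Derivation:
Using Se = q * B * (1 - nu^2) * I_f / E
1 - nu^2 = 1 - 0.42^2 = 0.8236
Se = 143.2 * 3.7 * 0.8236 * 1.03 / 48148
Se = 0.009335 m
Convert to mm: Se = 0.009335 * 1000 = 9.335 mm


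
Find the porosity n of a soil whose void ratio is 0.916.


Result: 0.4781

Derivation:
Using the relation n = e / (1 + e)
n = 0.916 / (1 + 0.916)
n = 0.916 / 1.916
n = 0.4781


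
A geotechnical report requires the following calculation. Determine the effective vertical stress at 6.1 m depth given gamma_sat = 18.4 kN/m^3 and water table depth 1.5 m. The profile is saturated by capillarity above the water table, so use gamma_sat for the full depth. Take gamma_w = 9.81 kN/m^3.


Total stress = gamma_sat * depth
sigma = 18.4 * 6.1 = 112.24 kPa
Pore water pressure u = gamma_w * (depth - d_wt)
u = 9.81 * (6.1 - 1.5) = 45.126 kPa
Effective stress = sigma - u
sigma' = 112.24 - 45.126 = 67.11 kPa


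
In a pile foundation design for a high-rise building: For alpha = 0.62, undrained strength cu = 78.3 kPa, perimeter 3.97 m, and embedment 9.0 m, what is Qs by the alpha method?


Using Qs = alpha * cu * perimeter * L
Qs = 0.62 * 78.3 * 3.97 * 9.0
Qs = 1734.55 kN


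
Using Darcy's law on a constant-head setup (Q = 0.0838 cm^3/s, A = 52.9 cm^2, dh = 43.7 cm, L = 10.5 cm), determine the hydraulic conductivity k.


Compute hydraulic gradient:
i = dh / L = 43.7 / 10.5 = 4.1619
Then apply Darcy's law:
k = Q / (A * i)
k = 0.0838 / (52.9 * 4.1619)
k = 0.0838 / 220.165
k = 0.000381 cm/s


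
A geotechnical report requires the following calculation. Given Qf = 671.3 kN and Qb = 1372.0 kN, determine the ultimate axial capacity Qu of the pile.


Result: 2043.3 kN

Derivation:
Using Qu = Qf + Qb
Qu = 671.3 + 1372.0
Qu = 2043.3 kN


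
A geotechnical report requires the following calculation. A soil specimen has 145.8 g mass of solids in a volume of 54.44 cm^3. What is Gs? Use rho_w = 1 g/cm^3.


Using Gs = m_s / (V_s * rho_w)
Since rho_w = 1 g/cm^3:
Gs = 145.8 / 54.44
Gs = 2.678


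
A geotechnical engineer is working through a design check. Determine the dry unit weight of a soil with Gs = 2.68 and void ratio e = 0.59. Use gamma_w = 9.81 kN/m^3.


Result: 16.535 kN/m^3

Derivation:
Using gamma_d = Gs * gamma_w / (1 + e)
gamma_d = 2.68 * 9.81 / (1 + 0.59)
gamma_d = 2.68 * 9.81 / 1.59
gamma_d = 16.535 kN/m^3


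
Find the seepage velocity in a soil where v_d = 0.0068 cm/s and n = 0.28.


Using v_s = v_d / n
v_s = 0.0068 / 0.28
v_s = 0.02429 cm/s


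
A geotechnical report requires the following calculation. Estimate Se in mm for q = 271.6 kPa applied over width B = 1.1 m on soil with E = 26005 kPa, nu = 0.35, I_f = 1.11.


Using Se = q * B * (1 - nu^2) * I_f / E
1 - nu^2 = 1 - 0.35^2 = 0.8775
Se = 271.6 * 1.1 * 0.8775 * 1.11 / 26005
Se = 0.011190 m
Convert to mm: Se = 0.011190 * 1000 = 11.19 mm


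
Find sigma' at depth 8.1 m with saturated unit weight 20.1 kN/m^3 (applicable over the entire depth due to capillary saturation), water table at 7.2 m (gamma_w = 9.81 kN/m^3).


Total stress = gamma_sat * depth
sigma = 20.1 * 8.1 = 162.81 kPa
Pore water pressure u = gamma_w * (depth - d_wt)
u = 9.81 * (8.1 - 7.2) = 8.829 kPa
Effective stress = sigma - u
sigma' = 162.81 - 8.829 = 153.98 kPa


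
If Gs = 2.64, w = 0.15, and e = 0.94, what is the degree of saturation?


Using S = Gs * w / e
S = 2.64 * 0.15 / 0.94
S = 0.4213


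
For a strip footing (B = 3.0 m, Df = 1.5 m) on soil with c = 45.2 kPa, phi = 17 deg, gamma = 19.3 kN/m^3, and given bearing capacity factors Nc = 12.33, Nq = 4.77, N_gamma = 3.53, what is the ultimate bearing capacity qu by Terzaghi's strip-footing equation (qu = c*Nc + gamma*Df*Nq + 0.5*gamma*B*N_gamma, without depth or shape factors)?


Compute qu = c*Nc + gamma*Df*Nq + 0.5*gamma*B*N_gamma
Term 1: 45.2 * 12.33 = 557.316
Term 2: 19.3 * 1.5 * 4.77 = 138.0915
Term 3: 0.5 * 19.3 * 3.0 * 3.53 = 102.1935
qu = 557.316 + 138.0915 + 102.1935
qu = 797.6 kPa


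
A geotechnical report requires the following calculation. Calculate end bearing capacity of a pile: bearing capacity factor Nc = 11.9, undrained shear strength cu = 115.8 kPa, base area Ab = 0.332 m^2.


Using Qb = Nc * cu * Ab
Qb = 11.9 * 115.8 * 0.332
Qb = 457.5 kN


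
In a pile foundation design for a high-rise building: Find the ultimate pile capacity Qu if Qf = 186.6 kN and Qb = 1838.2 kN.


Using Qu = Qf + Qb
Qu = 186.6 + 1838.2
Qu = 2024.8 kN


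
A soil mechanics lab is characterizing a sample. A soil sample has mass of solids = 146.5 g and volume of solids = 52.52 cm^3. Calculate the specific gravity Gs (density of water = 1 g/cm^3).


Using Gs = m_s / (V_s * rho_w)
Since rho_w = 1 g/cm^3:
Gs = 146.5 / 52.52
Gs = 2.789


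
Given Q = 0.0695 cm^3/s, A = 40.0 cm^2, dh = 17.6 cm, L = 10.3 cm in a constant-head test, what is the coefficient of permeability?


Compute hydraulic gradient:
i = dh / L = 17.6 / 10.3 = 1.70874
Then apply Darcy's law:
k = Q / (A * i)
k = 0.0695 / (40.0 * 1.70874)
k = 0.0695 / 68.3495
k = 0.001017 cm/s


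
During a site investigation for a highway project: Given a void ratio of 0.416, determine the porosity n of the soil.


Using the relation n = e / (1 + e)
n = 0.416 / (1 + 0.416)
n = 0.416 / 1.416
n = 0.2938


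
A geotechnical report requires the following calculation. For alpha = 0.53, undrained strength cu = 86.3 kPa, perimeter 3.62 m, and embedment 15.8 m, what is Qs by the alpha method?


Using Qs = alpha * cu * perimeter * L
Qs = 0.53 * 86.3 * 3.62 * 15.8
Qs = 2616.09 kN


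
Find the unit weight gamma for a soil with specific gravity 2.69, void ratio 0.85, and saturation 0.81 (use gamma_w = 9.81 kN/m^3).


Using gamma = gamma_w * (Gs + S*e) / (1 + e)
Numerator: Gs + S*e = 2.69 + 0.81*0.85 = 3.3785
Denominator: 1 + e = 1 + 0.85 = 1.85
gamma = 9.81 * 3.3785 / 1.85
gamma = 17.915 kN/m^3


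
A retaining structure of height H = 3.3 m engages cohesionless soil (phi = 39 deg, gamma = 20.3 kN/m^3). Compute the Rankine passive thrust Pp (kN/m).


Compute passive earth pressure coefficient:
Kp = tan^2(45 + phi/2) = tan^2(64.5) = 4.395495
Compute passive force:
Pp = 0.5 * Kp * gamma * H^2
Pp = 0.5 * 4.395495 * 20.3 * 3.3^2
Pp = 485.85 kN/m


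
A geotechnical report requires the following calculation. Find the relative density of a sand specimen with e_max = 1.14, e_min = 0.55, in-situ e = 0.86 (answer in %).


Using Dr = (e_max - e) / (e_max - e_min) * 100
e_max - e = 1.14 - 0.86 = 0.28
e_max - e_min = 1.14 - 0.55 = 0.59
Dr = 0.28 / 0.59 * 100
Dr = 47.46 %


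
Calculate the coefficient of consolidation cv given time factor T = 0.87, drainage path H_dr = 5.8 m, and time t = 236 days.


Result: 0.12401 m^2/day

Derivation:
Using cv = T * H_dr^2 / t
H_dr^2 = 5.8^2 = 33.64
cv = 0.87 * 33.64 / 236
cv = 0.12401 m^2/day


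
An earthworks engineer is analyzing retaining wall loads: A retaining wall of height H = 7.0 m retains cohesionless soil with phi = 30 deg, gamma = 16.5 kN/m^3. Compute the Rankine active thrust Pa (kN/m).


Result: 134.75 kN/m

Derivation:
Compute active earth pressure coefficient:
Ka = tan^2(45 - phi/2) = tan^2(30.0) = 0.333333
Compute active force:
Pa = 0.5 * Ka * gamma * H^2
Pa = 0.5 * 0.333333 * 16.5 * 7.0^2
Pa = 134.75 kN/m


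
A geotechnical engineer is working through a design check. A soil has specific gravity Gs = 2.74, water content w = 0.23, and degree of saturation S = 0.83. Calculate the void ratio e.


Using the relation e = Gs * w / S
e = 2.74 * 0.23 / 0.83
e = 0.7593


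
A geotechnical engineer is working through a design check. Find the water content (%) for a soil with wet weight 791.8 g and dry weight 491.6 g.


Result: 61.07 %

Derivation:
Using w = (m_wet - m_dry) / m_dry * 100
m_wet - m_dry = 791.8 - 491.6 = 300.2 g
w = 300.2 / 491.6 * 100
w = 61.07 %


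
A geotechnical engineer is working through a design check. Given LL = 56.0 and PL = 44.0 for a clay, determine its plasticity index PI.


Using PI = LL - PL
PI = 56.0 - 44.0
PI = 12.0


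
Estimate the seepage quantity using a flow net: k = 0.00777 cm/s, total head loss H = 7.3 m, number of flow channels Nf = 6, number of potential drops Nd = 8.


Convert k to m/s for unit consistency with H:
k = 0.00777 cm/s = 0.00777 / 100 m/s = 7.77e-05 m/s
Using q = k * H * Nf / Nd
Nf / Nd = 6 / 8 = 0.75
q = 7.77e-05 * 7.3 * 0.75
q = 0.0004254 m^3/s per m


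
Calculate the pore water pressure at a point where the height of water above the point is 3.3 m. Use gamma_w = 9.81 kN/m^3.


Using u = gamma_w * h_w
u = 9.81 * 3.3
u = 32.37 kPa


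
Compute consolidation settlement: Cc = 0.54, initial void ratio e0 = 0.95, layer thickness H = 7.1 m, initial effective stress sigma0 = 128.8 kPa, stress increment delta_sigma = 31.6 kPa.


Using Sc = Cc * H / (1 + e0) * log10((sigma0 + delta_sigma) / sigma0)
Stress ratio = (128.8 + 31.6) / 128.8 = 1.24534
log10(1.24534) = 0.0952885
Cc * H / (1 + e0) = 0.54 * 7.1 / (1 + 0.95) = 1.96615
Sc = 1.96615 * 0.0952885
Sc = 0.1874 m


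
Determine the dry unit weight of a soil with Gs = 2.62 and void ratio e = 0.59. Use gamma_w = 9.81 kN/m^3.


Using gamma_d = Gs * gamma_w / (1 + e)
gamma_d = 2.62 * 9.81 / (1 + 0.59)
gamma_d = 2.62 * 9.81 / 1.59
gamma_d = 16.165 kN/m^3


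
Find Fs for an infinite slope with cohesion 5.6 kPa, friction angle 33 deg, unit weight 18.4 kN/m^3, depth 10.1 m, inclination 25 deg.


Using Fs = c / (gamma*H*sin(beta)*cos(beta)) + tan(phi)/tan(beta)
Cohesion contribution = 5.6 / (18.4*10.1*sin(25)*cos(25))
Cohesion contribution = 0.0786728
Friction contribution = tan(33)/tan(25) = 1.39266
Fs = 0.0786728 + 1.39266
Fs = 1.471


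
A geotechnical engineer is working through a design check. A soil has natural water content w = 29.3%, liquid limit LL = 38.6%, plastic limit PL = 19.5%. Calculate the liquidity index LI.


Result: 0.513

Derivation:
First compute the plasticity index:
PI = LL - PL = 38.6 - 19.5 = 19.1
Then compute the liquidity index:
LI = (w - PL) / PI
LI = (29.3 - 19.5) / 19.1
LI = 0.513


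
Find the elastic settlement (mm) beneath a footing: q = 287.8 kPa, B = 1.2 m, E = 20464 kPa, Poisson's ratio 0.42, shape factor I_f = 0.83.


Using Se = q * B * (1 - nu^2) * I_f / E
1 - nu^2 = 1 - 0.42^2 = 0.8236
Se = 287.8 * 1.2 * 0.8236 * 0.83 / 20464
Se = 0.011537 m
Convert to mm: Se = 0.011537 * 1000 = 11.537 mm


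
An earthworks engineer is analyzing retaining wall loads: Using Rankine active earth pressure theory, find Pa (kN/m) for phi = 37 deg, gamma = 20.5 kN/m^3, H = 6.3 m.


Compute active earth pressure coefficient:
Ka = tan^2(45 - phi/2) = tan^2(26.5) = 0.248584
Compute active force:
Pa = 0.5 * Ka * gamma * H^2
Pa = 0.5 * 0.248584 * 20.5 * 6.3^2
Pa = 101.13 kN/m


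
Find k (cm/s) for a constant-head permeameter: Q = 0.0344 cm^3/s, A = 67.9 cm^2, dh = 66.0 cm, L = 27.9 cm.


Compute hydraulic gradient:
i = dh / L = 66.0 / 27.9 = 2.36559
Then apply Darcy's law:
k = Q / (A * i)
k = 0.0344 / (67.9 * 2.36559)
k = 0.0344 / 160.624
k = 0.000214 cm/s


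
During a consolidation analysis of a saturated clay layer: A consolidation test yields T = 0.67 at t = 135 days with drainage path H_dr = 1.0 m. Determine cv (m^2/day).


Using cv = T * H_dr^2 / t
H_dr^2 = 1.0^2 = 1.0
cv = 0.67 * 1.0 / 135
cv = 0.00496 m^2/day


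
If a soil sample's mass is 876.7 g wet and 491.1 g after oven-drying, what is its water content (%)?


Using w = (m_wet - m_dry) / m_dry * 100
m_wet - m_dry = 876.7 - 491.1 = 385.6 g
w = 385.6 / 491.1 * 100
w = 78.52 %


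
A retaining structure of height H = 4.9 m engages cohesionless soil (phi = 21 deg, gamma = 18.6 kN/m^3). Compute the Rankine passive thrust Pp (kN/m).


Compute passive earth pressure coefficient:
Kp = tan^2(45 + phi/2) = tan^2(55.5) = 2.117051
Compute passive force:
Pp = 0.5 * Kp * gamma * H^2
Pp = 0.5 * 2.117051 * 18.6 * 4.9^2
Pp = 472.72 kN/m


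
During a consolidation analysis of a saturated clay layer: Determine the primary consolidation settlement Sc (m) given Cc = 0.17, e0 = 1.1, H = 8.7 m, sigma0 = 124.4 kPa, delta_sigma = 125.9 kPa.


Result: 0.2138 m

Derivation:
Using Sc = Cc * H / (1 + e0) * log10((sigma0 + delta_sigma) / sigma0)
Stress ratio = (124.4 + 125.9) / 124.4 = 2.01206
log10(2.01206) = 0.30364
Cc * H / (1 + e0) = 0.17 * 8.7 / (1 + 1.1) = 0.704286
Sc = 0.704286 * 0.30364
Sc = 0.2138 m


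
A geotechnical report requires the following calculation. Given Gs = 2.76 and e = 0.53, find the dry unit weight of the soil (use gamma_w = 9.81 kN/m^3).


Result: 17.696 kN/m^3

Derivation:
Using gamma_d = Gs * gamma_w / (1 + e)
gamma_d = 2.76 * 9.81 / (1 + 0.53)
gamma_d = 2.76 * 9.81 / 1.53
gamma_d = 17.696 kN/m^3


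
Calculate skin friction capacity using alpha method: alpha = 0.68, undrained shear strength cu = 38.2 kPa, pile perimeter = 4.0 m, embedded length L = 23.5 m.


Using Qs = alpha * cu * perimeter * L
Qs = 0.68 * 38.2 * 4.0 * 23.5
Qs = 2441.74 kN


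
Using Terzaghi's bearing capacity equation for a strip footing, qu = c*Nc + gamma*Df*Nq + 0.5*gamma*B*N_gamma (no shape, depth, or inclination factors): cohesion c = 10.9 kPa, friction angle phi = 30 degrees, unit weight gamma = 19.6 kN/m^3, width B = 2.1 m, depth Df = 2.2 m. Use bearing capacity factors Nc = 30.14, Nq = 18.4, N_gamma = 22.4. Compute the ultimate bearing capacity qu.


Compute qu = c*Nc + gamma*Df*Nq + 0.5*gamma*B*N_gamma
Term 1: 10.9 * 30.14 = 328.526
Term 2: 19.6 * 2.2 * 18.4 = 793.408
Term 3: 0.5 * 19.6 * 2.1 * 22.4 = 460.992
qu = 328.526 + 793.408 + 460.992
qu = 1582.93 kPa


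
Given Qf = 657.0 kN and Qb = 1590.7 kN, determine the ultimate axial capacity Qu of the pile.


Result: 2247.7 kN

Derivation:
Using Qu = Qf + Qb
Qu = 657.0 + 1590.7
Qu = 2247.7 kN


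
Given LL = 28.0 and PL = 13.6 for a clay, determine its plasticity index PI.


Using PI = LL - PL
PI = 28.0 - 13.6
PI = 14.4


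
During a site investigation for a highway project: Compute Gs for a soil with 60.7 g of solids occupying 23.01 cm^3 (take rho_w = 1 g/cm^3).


Using Gs = m_s / (V_s * rho_w)
Since rho_w = 1 g/cm^3:
Gs = 60.7 / 23.01
Gs = 2.638


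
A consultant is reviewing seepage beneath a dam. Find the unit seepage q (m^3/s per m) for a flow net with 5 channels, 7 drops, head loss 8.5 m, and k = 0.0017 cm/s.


Result: 0.0001032 m^3/s per m

Derivation:
Convert k to m/s for unit consistency with H:
k = 0.0017 cm/s = 0.0017 / 100 m/s = 1.7e-05 m/s
Using q = k * H * Nf / Nd
Nf / Nd = 5 / 7 = 0.7143
q = 1.7e-05 * 8.5 * 0.7143
q = 0.0001032 m^3/s per m


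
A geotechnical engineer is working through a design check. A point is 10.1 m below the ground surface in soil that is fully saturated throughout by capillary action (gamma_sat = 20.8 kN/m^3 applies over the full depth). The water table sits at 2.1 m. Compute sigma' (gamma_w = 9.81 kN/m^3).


Result: 131.6 kPa

Derivation:
Total stress = gamma_sat * depth
sigma = 20.8 * 10.1 = 210.08 kPa
Pore water pressure u = gamma_w * (depth - d_wt)
u = 9.81 * (10.1 - 2.1) = 78.48 kPa
Effective stress = sigma - u
sigma' = 210.08 - 78.48 = 131.6 kPa


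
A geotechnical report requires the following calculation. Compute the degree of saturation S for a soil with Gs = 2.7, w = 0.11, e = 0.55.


Using S = Gs * w / e
S = 2.7 * 0.11 / 0.55
S = 0.54


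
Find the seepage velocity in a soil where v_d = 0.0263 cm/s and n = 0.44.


Using v_s = v_d / n
v_s = 0.0263 / 0.44
v_s = 0.05977 cm/s


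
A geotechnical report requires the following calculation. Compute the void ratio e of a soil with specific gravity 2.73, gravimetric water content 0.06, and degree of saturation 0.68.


Using the relation e = Gs * w / S
e = 2.73 * 0.06 / 0.68
e = 0.2409


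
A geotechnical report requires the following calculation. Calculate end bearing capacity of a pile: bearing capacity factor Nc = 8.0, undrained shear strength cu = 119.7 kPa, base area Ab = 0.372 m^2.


Using Qb = Nc * cu * Ab
Qb = 8.0 * 119.7 * 0.372
Qb = 356.23 kN


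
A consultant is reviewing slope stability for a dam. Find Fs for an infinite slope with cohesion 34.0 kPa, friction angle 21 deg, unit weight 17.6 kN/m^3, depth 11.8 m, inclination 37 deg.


Result: 0.85

Derivation:
Using Fs = c / (gamma*H*sin(beta)*cos(beta)) + tan(phi)/tan(beta)
Cohesion contribution = 34.0 / (17.6*11.8*sin(37)*cos(37))
Cohesion contribution = 0.340622
Friction contribution = tan(21)/tan(37) = 0.509405
Fs = 0.340622 + 0.509405
Fs = 0.85


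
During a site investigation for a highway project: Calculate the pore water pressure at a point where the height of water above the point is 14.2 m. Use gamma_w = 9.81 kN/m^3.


Result: 139.3 kPa

Derivation:
Using u = gamma_w * h_w
u = 9.81 * 14.2
u = 139.3 kPa


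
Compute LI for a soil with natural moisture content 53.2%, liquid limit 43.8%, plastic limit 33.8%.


First compute the plasticity index:
PI = LL - PL = 43.8 - 33.8 = 10.0
Then compute the liquidity index:
LI = (w - PL) / PI
LI = (53.2 - 33.8) / 10.0
LI = 1.94


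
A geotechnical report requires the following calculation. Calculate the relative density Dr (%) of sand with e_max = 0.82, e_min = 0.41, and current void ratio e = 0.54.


Using Dr = (e_max - e) / (e_max - e_min) * 100
e_max - e = 0.82 - 0.54 = 0.28
e_max - e_min = 0.82 - 0.41 = 0.41
Dr = 0.28 / 0.41 * 100
Dr = 68.29 %


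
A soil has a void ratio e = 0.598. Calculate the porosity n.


Using the relation n = e / (1 + e)
n = 0.598 / (1 + 0.598)
n = 0.598 / 1.598
n = 0.3742


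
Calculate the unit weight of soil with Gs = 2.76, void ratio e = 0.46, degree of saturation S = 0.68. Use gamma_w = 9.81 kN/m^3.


Result: 20.647 kN/m^3

Derivation:
Using gamma = gamma_w * (Gs + S*e) / (1 + e)
Numerator: Gs + S*e = 2.76 + 0.68*0.46 = 3.0728
Denominator: 1 + e = 1 + 0.46 = 1.46
gamma = 9.81 * 3.0728 / 1.46
gamma = 20.647 kN/m^3


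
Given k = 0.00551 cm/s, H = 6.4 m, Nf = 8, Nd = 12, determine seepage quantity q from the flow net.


Convert k to m/s for unit consistency with H:
k = 0.00551 cm/s = 0.00551 / 100 m/s = 5.51e-05 m/s
Using q = k * H * Nf / Nd
Nf / Nd = 8 / 12 = 0.6667
q = 5.51e-05 * 6.4 * 0.6667
q = 0.0002351 m^3/s per m


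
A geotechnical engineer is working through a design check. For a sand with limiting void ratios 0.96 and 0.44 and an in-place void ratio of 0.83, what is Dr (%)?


Result: 25.0 %

Derivation:
Using Dr = (e_max - e) / (e_max - e_min) * 100
e_max - e = 0.96 - 0.83 = 0.13
e_max - e_min = 0.96 - 0.44 = 0.52
Dr = 0.13 / 0.52 * 100
Dr = 25.0 %


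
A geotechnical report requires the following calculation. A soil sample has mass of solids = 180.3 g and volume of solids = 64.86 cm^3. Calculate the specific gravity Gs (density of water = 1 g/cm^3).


Result: 2.78

Derivation:
Using Gs = m_s / (V_s * rho_w)
Since rho_w = 1 g/cm^3:
Gs = 180.3 / 64.86
Gs = 2.78


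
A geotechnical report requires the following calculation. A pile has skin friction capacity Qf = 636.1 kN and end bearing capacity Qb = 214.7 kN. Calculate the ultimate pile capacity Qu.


Using Qu = Qf + Qb
Qu = 636.1 + 214.7
Qu = 850.8 kN


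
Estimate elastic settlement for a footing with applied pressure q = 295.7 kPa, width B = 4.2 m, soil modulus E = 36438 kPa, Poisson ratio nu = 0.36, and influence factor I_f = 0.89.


Result: 26.403 mm

Derivation:
Using Se = q * B * (1 - nu^2) * I_f / E
1 - nu^2 = 1 - 0.36^2 = 0.8704
Se = 295.7 * 4.2 * 0.8704 * 0.89 / 36438
Se = 0.026403 m
Convert to mm: Se = 0.026403 * 1000 = 26.403 mm


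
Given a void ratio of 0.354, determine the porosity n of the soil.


Result: 0.2614

Derivation:
Using the relation n = e / (1 + e)
n = 0.354 / (1 + 0.354)
n = 0.354 / 1.354
n = 0.2614


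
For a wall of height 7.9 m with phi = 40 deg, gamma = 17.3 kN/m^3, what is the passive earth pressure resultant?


Compute passive earth pressure coefficient:
Kp = tan^2(45 + phi/2) = tan^2(65.0) = 4.59891
Compute passive force:
Pp = 0.5 * Kp * gamma * H^2
Pp = 0.5 * 4.59891 * 17.3 * 7.9^2
Pp = 2482.71 kN/m


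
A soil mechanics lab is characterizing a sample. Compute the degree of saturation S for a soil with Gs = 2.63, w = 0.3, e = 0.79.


Using S = Gs * w / e
S = 2.63 * 0.3 / 0.79
S = 0.9987


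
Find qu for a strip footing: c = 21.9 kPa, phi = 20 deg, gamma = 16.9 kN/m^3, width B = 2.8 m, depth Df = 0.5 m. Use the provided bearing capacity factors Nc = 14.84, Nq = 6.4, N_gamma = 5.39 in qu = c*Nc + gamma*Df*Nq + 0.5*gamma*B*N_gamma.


Compute qu = c*Nc + gamma*Df*Nq + 0.5*gamma*B*N_gamma
Term 1: 21.9 * 14.84 = 324.996
Term 2: 16.9 * 0.5 * 6.4 = 54.08
Term 3: 0.5 * 16.9 * 2.8 * 5.39 = 127.5274
qu = 324.996 + 54.08 + 127.5274
qu = 506.6 kPa


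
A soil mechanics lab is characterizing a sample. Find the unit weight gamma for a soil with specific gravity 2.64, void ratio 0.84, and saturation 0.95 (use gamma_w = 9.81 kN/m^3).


Result: 18.33 kN/m^3

Derivation:
Using gamma = gamma_w * (Gs + S*e) / (1 + e)
Numerator: Gs + S*e = 2.64 + 0.95*0.84 = 3.438
Denominator: 1 + e = 1 + 0.84 = 1.84
gamma = 9.81 * 3.438 / 1.84
gamma = 18.33 kN/m^3


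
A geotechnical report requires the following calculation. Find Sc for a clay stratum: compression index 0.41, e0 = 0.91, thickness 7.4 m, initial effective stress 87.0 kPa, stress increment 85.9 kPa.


Result: 0.4738 m

Derivation:
Using Sc = Cc * H / (1 + e0) * log10((sigma0 + delta_sigma) / sigma0)
Stress ratio = (87.0 + 85.9) / 87.0 = 1.98736
log10(1.98736) = 0.298276
Cc * H / (1 + e0) = 0.41 * 7.4 / (1 + 0.91) = 1.58848
Sc = 1.58848 * 0.298276
Sc = 0.4738 m


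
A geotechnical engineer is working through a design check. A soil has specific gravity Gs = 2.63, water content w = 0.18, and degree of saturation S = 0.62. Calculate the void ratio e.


Result: 0.7635

Derivation:
Using the relation e = Gs * w / S
e = 2.63 * 0.18 / 0.62
e = 0.7635


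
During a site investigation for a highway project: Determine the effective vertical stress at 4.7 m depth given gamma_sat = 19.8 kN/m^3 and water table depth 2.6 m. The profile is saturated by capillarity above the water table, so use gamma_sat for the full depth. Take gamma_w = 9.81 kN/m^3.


Total stress = gamma_sat * depth
sigma = 19.8 * 4.7 = 93.06 kPa
Pore water pressure u = gamma_w * (depth - d_wt)
u = 9.81 * (4.7 - 2.6) = 20.601 kPa
Effective stress = sigma - u
sigma' = 93.06 - 20.601 = 72.46 kPa


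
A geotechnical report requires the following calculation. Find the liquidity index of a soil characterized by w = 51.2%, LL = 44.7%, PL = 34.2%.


First compute the plasticity index:
PI = LL - PL = 44.7 - 34.2 = 10.5
Then compute the liquidity index:
LI = (w - PL) / PI
LI = (51.2 - 34.2) / 10.5
LI = 1.619


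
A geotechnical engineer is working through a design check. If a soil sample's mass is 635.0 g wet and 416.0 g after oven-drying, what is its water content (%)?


Using w = (m_wet - m_dry) / m_dry * 100
m_wet - m_dry = 635.0 - 416.0 = 219.0 g
w = 219.0 / 416.0 * 100
w = 52.64 %


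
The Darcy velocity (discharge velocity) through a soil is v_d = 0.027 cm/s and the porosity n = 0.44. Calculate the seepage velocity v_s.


Using v_s = v_d / n
v_s = 0.027 / 0.44
v_s = 0.06136 cm/s


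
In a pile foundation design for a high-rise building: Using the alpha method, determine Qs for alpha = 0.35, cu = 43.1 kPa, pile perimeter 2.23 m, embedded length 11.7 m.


Using Qs = alpha * cu * perimeter * L
Qs = 0.35 * 43.1 * 2.23 * 11.7
Qs = 393.58 kN


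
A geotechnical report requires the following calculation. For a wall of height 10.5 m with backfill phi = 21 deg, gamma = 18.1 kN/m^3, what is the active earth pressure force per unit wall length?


Compute active earth pressure coefficient:
Ka = tan^2(45 - phi/2) = tan^2(34.5) = 0.472355
Compute active force:
Pa = 0.5 * Ka * gamma * H^2
Pa = 0.5 * 0.472355 * 18.1 * 10.5^2
Pa = 471.3 kN/m


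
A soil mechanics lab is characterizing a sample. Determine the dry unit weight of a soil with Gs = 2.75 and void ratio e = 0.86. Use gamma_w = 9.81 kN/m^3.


Result: 14.504 kN/m^3

Derivation:
Using gamma_d = Gs * gamma_w / (1 + e)
gamma_d = 2.75 * 9.81 / (1 + 0.86)
gamma_d = 2.75 * 9.81 / 1.86
gamma_d = 14.504 kN/m^3


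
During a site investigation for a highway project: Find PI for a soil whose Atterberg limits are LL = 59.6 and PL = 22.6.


Using PI = LL - PL
PI = 59.6 - 22.6
PI = 37.0


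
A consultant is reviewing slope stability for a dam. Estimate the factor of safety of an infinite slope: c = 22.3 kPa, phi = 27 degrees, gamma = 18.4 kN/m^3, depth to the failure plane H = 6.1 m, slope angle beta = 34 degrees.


Using Fs = c / (gamma*H*sin(beta)*cos(beta)) + tan(phi)/tan(beta)
Cohesion contribution = 22.3 / (18.4*6.1*sin(34)*cos(34))
Cohesion contribution = 0.42857
Friction contribution = tan(27)/tan(34) = 0.755403
Fs = 0.42857 + 0.755403
Fs = 1.184


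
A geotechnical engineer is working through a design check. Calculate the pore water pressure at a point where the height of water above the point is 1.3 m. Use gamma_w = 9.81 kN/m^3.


Using u = gamma_w * h_w
u = 9.81 * 1.3
u = 12.75 kPa


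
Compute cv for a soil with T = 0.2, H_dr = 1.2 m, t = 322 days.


Using cv = T * H_dr^2 / t
H_dr^2 = 1.2^2 = 1.44
cv = 0.2 * 1.44 / 322
cv = 0.00089 m^2/day


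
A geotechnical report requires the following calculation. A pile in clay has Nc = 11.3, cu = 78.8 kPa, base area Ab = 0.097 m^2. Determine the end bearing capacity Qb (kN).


Using Qb = Nc * cu * Ab
Qb = 11.3 * 78.8 * 0.097
Qb = 86.37 kN


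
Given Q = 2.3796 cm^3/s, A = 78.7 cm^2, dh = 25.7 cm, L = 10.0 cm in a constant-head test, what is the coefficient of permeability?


Result: 0.011765 cm/s

Derivation:
Compute hydraulic gradient:
i = dh / L = 25.7 / 10.0 = 2.57
Then apply Darcy's law:
k = Q / (A * i)
k = 2.3796 / (78.7 * 2.57)
k = 2.3796 / 202.259
k = 0.011765 cm/s


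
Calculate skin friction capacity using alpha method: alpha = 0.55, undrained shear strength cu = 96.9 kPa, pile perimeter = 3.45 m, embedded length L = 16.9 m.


Result: 3107.36 kN

Derivation:
Using Qs = alpha * cu * perimeter * L
Qs = 0.55 * 96.9 * 3.45 * 16.9
Qs = 3107.36 kN


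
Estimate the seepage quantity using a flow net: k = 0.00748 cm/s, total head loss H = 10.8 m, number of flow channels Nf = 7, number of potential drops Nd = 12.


Result: 0.0004712 m^3/s per m

Derivation:
Convert k to m/s for unit consistency with H:
k = 0.00748 cm/s = 0.00748 / 100 m/s = 7.48e-05 m/s
Using q = k * H * Nf / Nd
Nf / Nd = 7 / 12 = 0.5833
q = 7.48e-05 * 10.8 * 0.5833
q = 0.0004712 m^3/s per m


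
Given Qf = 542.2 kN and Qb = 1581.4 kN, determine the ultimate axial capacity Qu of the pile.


Using Qu = Qf + Qb
Qu = 542.2 + 1581.4
Qu = 2123.6 kN


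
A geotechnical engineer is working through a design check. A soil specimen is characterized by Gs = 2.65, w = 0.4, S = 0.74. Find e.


Using the relation e = Gs * w / S
e = 2.65 * 0.4 / 0.74
e = 1.4324


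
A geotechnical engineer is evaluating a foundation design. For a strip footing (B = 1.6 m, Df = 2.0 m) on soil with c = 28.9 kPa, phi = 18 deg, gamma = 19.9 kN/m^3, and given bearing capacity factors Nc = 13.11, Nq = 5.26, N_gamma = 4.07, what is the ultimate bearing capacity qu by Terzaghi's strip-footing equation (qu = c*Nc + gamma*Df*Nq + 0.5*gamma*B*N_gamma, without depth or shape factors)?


Result: 653.02 kPa

Derivation:
Compute qu = c*Nc + gamma*Df*Nq + 0.5*gamma*B*N_gamma
Term 1: 28.9 * 13.11 = 378.879
Term 2: 19.9 * 2.0 * 5.26 = 209.348
Term 3: 0.5 * 19.9 * 1.6 * 4.07 = 64.7944
qu = 378.879 + 209.348 + 64.7944
qu = 653.02 kPa


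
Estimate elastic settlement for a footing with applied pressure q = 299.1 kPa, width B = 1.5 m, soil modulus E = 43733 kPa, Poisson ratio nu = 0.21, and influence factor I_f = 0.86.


Result: 8.434 mm

Derivation:
Using Se = q * B * (1 - nu^2) * I_f / E
1 - nu^2 = 1 - 0.21^2 = 0.9559
Se = 299.1 * 1.5 * 0.9559 * 0.86 / 43733
Se = 0.008434 m
Convert to mm: Se = 0.008434 * 1000 = 8.434 mm


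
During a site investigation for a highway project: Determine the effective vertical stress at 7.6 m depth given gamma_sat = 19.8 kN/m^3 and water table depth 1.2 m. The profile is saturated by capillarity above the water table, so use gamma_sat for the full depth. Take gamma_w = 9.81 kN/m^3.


Total stress = gamma_sat * depth
sigma = 19.8 * 7.6 = 150.48 kPa
Pore water pressure u = gamma_w * (depth - d_wt)
u = 9.81 * (7.6 - 1.2) = 62.784 kPa
Effective stress = sigma - u
sigma' = 150.48 - 62.784 = 87.7 kPa
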